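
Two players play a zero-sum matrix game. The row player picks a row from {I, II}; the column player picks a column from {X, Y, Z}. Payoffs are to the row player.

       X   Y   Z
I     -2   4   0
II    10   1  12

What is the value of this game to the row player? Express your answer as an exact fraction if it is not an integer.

Row minima: I → -2, II → 1; maximin = 1.
Column maxima: X → 10, Y → 4, Z → 12; minimax = 4.
1 ≠ 4, so there is no saddle point; optimal play is mixed.
Z is strictly dominated by X (it gives the row player strictly more in every row), so the column player never plays it.
On the remaining 2×2 (I, II vs X, Y):
Let the row player play I with probability p. Expected payoff against X: (-2)p + 10(1−p) = −12p + 10; against Y: 4p + 1(1−p) = 3p + 1.
Setting these equal: −12p + 10 = 3p + 1 ⇒ −15p = -9 ⇒ p = 3/5, and the value is (-12)·(3/5) + 10 = 14/5.
For the column player: with q = P(X), equating I's and II's payoffs gives −6q + 4 = 9q + 1 ⇒ q = 1/5.

14/5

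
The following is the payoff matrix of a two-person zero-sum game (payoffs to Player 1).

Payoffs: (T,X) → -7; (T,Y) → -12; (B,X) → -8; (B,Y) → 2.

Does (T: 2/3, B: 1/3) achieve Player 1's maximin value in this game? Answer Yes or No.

Yes

Against X this mix gives (2/3)·(-7) + (1/3)·(-8) = -22/3.
Against Y this mix gives (2/3)·(-12) + (1/3)·2 = -22/3.
All of Player 2's active replies (X, Y) yield -22/3, and no column does worse for Player 1. The mix makes Player 2 indifferent and guarantees -22/3, so it is optimal.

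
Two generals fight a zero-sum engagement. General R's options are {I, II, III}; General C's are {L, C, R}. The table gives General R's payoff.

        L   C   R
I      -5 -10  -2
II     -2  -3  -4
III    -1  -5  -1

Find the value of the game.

Row minima: I → -10, II → -4, III → -5; maximin = -4.
Column maxima: L → -1, C → -3, R → -1; minimax = -3.
-4 ≠ -3, so there is no saddle point; optimal play is mixed.
I is strictly dominated by III, so General R never plays it.
L is strictly dominated by C (it gives General R strictly more in every row), so General C never plays it.
On the remaining 2×2 (II, III vs C, R):
Let General R play II with probability p. Expected payoff against C: (-3)p + (-5)(1−p) = 2p − 5; against R: (-4)p + (-1)(1−p) = −3p − 1.
Setting these equal: 2p − 5 = −3p − 1 ⇒ 5p = 4 ⇒ p = 4/5, and the value is (2)·(4/5) − 5 = -17/5.
For General C: with q = P(C), equating II's and III's payoffs gives q − 4 = −4q − 1 ⇒ q = 3/5.

-17/5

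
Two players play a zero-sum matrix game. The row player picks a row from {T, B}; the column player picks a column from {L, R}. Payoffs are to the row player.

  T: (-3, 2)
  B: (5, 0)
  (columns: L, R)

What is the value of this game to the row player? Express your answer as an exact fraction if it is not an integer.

Row minima: T → -3, B → 0; maximin = 0.
Column maxima: L → 5, R → 2; minimax = 2.
0 ≠ 2, so there is no saddle point; optimal play is mixed.
Let the row player play T with probability p. Expected payoff against L: (-3)p + 5(1−p) = −8p + 5; against R: 2p + 0(1−p) = 2p.
Setting these equal: −8p + 5 = 2p ⇒ −10p = -5 ⇒ p = 1/2, and the value is (-8)·(1/2) + 5 = 1.
For the column player: with q = P(L), equating T's and B's payoffs gives −5q + 2 = 5q ⇒ q = 1/5.

1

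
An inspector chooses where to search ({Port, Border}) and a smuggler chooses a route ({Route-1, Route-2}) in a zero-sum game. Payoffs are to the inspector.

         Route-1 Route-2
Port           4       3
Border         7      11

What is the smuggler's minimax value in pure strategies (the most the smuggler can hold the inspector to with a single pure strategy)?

7

Column maxima: Route-1 → 7, Route-2 → 11.
The smallest of these is 7.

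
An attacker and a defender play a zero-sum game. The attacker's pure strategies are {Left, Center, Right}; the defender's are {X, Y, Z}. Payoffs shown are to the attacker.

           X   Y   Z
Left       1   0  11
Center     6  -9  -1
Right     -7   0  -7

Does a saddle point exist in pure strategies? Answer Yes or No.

Yes

Row minima: Left → 0, Center → -9, Right → -7; maximin = 0.
Column maxima: X → 6, Y → 0, Z → 11; minimax = 0.
maximin = minimax = 0, so a saddle point exists.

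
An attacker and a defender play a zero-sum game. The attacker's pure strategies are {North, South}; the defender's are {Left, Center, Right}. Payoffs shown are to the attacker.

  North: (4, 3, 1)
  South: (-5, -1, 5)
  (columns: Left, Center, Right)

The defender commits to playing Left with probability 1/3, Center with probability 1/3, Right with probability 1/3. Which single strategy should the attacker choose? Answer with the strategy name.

Expected payoff of North: (1/3)·4 + (1/3)·3 + (1/3)·1 = 8/3.
Expected payoff of South: (1/3)·(-5) + (1/3)·(-1) + (1/3)·5 = -1/3.
The largest is 8/3, so the attacker's best response is North.

North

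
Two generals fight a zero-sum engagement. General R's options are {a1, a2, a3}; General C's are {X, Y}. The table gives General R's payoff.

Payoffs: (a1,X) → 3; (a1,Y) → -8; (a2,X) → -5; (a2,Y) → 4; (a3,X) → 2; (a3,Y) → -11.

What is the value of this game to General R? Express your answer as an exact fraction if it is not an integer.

Row minima: a1 → -8, a2 → -5, a3 → -11; maximin = -5.
Column maxima: X → 3, Y → 4; minimax = 3.
-5 ≠ 3, so there is no saddle point; optimal play is mixed.
a3 is strictly dominated by a1, so General R never plays it.
On the remaining 2×2 (a1, a2 vs X, Y):
Let General R play a1 with probability p. Expected payoff against X: 3p + (-5)(1−p) = 8p − 5; against Y: (-8)p + 4(1−p) = −12p + 4.
Setting these equal: 8p − 5 = −12p + 4 ⇒ 20p = 9 ⇒ p = 9/20, and the value is (8)·(9/20) − 5 = -7/5.
For General C: with q = P(X), equating a1's and a2's payoffs gives 11q − 8 = −9q + 4 ⇒ q = 3/5.

-7/5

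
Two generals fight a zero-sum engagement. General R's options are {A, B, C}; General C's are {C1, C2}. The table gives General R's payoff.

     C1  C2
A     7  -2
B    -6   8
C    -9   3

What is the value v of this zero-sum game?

Row minima: A → -2, B → -6, C → -9; maximin = -2.
Column maxima: C1 → 7, C2 → 8; minimax = 7.
-2 ≠ 7, so there is no saddle point; optimal play is mixed.
C is strictly dominated by B, so General R never plays it.
On the remaining 2×2 (A, B vs C1, C2):
Let General R play A with probability p. Expected payoff against C1: 7p + (-6)(1−p) = 13p − 6; against C2: (-2)p + 8(1−p) = −10p + 8.
Setting these equal: 13p − 6 = −10p + 8 ⇒ 23p = 14 ⇒ p = 14/23, and the value is (13)·(14/23) − 6 = 44/23.
For General C: with q = P(C1), equating A's and B's payoffs gives 9q − 2 = −14q + 8 ⇒ q = 10/23.

44/23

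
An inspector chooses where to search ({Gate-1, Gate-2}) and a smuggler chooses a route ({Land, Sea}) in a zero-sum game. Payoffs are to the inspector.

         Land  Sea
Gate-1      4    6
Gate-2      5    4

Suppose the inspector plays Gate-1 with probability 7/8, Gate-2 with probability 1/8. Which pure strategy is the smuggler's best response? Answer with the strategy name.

Land

If the smuggler plays Land, the inspector's expected payoff is (7/8)·4 + (1/8)·5 = 33/8.
If the smuggler plays Sea, the inspector's expected payoff is (7/8)·6 + (1/8)·4 = 23/4.
The smuggler minimizes the inspector's payoff; the smallest is 33/8, so the best response is Land.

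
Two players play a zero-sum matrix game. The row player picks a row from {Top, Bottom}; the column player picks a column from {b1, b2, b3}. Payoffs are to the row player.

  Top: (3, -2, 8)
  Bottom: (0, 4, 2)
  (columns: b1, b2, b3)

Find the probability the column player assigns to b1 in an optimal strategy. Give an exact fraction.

Row minima: Top → -2, Bottom → 0; maximin = 0.
Column maxima: b1 → 3, b2 → 4, b3 → 8; minimax = 3.
0 ≠ 3, so there is no saddle point; optimal play is mixed.
b3 is strictly dominated by b1 (it gives the row player strictly more in every row), so the column player never plays it.
On the remaining 2×2 (Top, Bottom vs b1, b2):
Let the row player play Top with probability p. Expected payoff against b1: 3p + 0(1−p) = 3p; against b2: (-2)p + 4(1−p) = −6p + 4.
Setting these equal: 3p = −6p + 4 ⇒ 9p = 4 ⇒ p = 4/9, and the value is (3)·(4/9) = 4/3.
For the column player: with q = P(b1), equating Top's and Bottom's payoffs gives 5q − 2 = −4q + 4 ⇒ q = 2/3.

2/3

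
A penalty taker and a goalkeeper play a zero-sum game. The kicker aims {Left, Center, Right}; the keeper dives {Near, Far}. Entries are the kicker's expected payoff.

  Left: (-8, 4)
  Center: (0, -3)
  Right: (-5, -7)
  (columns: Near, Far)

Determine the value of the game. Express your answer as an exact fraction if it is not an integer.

Row minima: Left → -8, Center → -3, Right → -7; maximin = -3.
Column maxima: Near → 0, Far → 4; minimax = 0.
-3 ≠ 0, so there is no saddle point; optimal play is mixed.
Right is strictly dominated by Center, so the kicker never plays it.
On the remaining 2×2 (Left, Center vs Near, Far):
Let the kicker play Left with probability p. Expected payoff against Near: (-8)p + 0(1−p) = −8p; against Far: 4p + (-3)(1−p) = 7p − 3.
Setting these equal: −8p = 7p − 3 ⇒ −15p = -3 ⇒ p = 1/5, and the value is (-8)·(1/5) = -8/5.
For the keeper: with q = P(Near), equating Left's and Center's payoffs gives −12q + 4 = 3q − 3 ⇒ q = 7/15.

-8/5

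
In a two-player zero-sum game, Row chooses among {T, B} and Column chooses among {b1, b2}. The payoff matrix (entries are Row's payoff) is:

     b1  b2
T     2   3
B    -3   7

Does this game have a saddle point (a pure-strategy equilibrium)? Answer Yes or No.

Yes

Row minima: T → 2, B → -3; maximin = 2.
Column maxima: b1 → 2, b2 → 7; minimax = 2.
maximin = minimax = 2, so a saddle point exists.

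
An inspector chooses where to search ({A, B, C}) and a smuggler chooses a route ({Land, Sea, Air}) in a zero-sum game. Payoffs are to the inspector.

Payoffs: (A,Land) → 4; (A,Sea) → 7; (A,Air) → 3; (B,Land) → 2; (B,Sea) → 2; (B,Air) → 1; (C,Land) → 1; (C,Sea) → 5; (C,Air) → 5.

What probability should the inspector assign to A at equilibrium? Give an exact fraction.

Row minima: A → 3, B → 1, C → 1; maximin = 3.
Column maxima: Land → 4, Sea → 7, Air → 5; minimax = 4.
3 ≠ 4, so there is no saddle point; optimal play is mixed.
B is strictly dominated by A, so the inspector never plays it.
With B eliminated, Sea is strictly dominated by Land (it gives the inspector strictly more in every remaining row), so the smuggler never plays it.
On the remaining 2×2 (A, C vs Land, Air):
Let the inspector play A with probability p. Expected payoff against Land: 4p + 1(1−p) = 3p + 1; against Air: 3p + 5(1−p) = −2p + 5.
Setting these equal: 3p + 1 = −2p + 5 ⇒ 5p = 4 ⇒ p = 4/5, and the value is (3)·(4/5) + 1 = 17/5.
For the smuggler: with q = P(Land), equating A's and C's payoffs gives q + 3 = −4q + 5 ⇒ q = 2/5.

4/5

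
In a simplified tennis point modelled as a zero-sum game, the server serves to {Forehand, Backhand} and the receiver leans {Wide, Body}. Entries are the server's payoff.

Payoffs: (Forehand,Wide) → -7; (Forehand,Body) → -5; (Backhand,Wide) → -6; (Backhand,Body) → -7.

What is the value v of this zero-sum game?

Row minima: Forehand → -7, Backhand → -7; maximin = -7.
Column maxima: Wide → -6, Body → -5; minimax = -6.
-7 ≠ -6, so there is no saddle point; optimal play is mixed.
Let the server play Forehand with probability p. Expected payoff against Wide: (-7)p + (-6)(1−p) = −p − 6; against Body: (-5)p + (-7)(1−p) = 2p − 7.
Setting these equal: −p − 6 = 2p − 7 ⇒ −3p = -1 ⇒ p = 1/3, and the value is (-1)·(1/3) − 6 = -19/3.
For the receiver: with q = P(Wide), equating Forehand's and Backhand's payoffs gives −2q − 5 = q − 7 ⇒ q = 2/3.

-19/3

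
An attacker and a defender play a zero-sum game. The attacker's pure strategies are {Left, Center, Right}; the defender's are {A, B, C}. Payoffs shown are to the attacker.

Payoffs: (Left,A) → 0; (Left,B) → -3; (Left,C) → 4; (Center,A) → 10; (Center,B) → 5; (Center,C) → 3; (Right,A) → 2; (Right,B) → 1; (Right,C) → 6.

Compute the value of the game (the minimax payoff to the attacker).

27/7

Row minima: Left → -3, Center → 3, Right → 1; maximin = 3.
Column maxima: A → 10, B → 5, C → 6; minimax = 5.
3 ≠ 5, so there is no saddle point; optimal play is mixed.
Left is strictly dominated by Right, so the attacker never plays it.
A is strictly dominated by B (it gives the attacker strictly more in every row), so the defender never plays it.
On the remaining 2×2 (Center, Right vs B, C):
Let the attacker play Center with probability p. Expected payoff against B: 5p + 1(1−p) = 4p + 1; against C: 3p + 6(1−p) = −3p + 6.
Setting these equal: 4p + 1 = −3p + 6 ⇒ 7p = 5 ⇒ p = 5/7, and the value is (4)·(5/7) + 1 = 27/7.
For the defender: with q = P(B), equating Center's and Right's payoffs gives 2q + 3 = −5q + 6 ⇒ q = 3/7.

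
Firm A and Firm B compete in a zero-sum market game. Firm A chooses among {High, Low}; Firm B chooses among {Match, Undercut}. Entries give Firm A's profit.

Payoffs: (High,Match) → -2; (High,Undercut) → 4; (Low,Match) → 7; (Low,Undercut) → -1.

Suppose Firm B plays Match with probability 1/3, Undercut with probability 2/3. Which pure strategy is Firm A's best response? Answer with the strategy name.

High

Expected payoff of High: (1/3)·(-2) + (2/3)·4 = 2.
Expected payoff of Low: (1/3)·7 + (2/3)·(-1) = 5/3.
The largest is 2, so Firm A's best response is High.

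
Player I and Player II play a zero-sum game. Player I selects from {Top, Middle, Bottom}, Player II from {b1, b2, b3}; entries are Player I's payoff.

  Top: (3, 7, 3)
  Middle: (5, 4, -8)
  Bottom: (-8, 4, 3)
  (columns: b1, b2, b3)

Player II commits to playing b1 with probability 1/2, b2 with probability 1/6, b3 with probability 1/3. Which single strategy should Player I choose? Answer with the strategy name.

Top

Expected payoff of Top: (1/2)·3 + (1/6)·7 + (1/3)·3 = 11/3.
Expected payoff of Middle: (1/2)·5 + (1/6)·4 + (1/3)·(-8) = 1/2.
Expected payoff of Bottom: (1/2)·(-8) + (1/6)·4 + (1/3)·3 = -7/3.
The largest is 11/3, so Player I's best response is Top.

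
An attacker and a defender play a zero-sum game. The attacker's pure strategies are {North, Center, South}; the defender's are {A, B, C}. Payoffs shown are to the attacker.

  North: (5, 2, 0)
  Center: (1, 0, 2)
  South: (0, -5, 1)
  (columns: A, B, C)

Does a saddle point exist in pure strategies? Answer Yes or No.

Row minima: North → 0, Center → 0, South → -5; maximin = 0.
Column maxima: A → 5, B → 2, C → 2; minimax = 2.
0 ≠ 2, so no pure-strategy equilibrium exists.

No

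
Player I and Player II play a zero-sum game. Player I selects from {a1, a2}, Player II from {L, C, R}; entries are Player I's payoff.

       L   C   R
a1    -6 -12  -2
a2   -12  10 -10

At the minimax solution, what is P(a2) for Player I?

Row minima: a1 → -12, a2 → -12; maximin = -12.
Column maxima: L → -6, C → 10, R → -2; minimax = -6.
-12 ≠ -6, so there is no saddle point; optimal play is mixed.
R is strictly dominated by L (it gives Player I strictly more in every row), so Player II never plays it.
On the remaining 2×2 (a1, a2 vs L, C):
Let Player I play a1 with probability p. Expected payoff against L: (-6)p + (-12)(1−p) = 6p − 12; against C: (-12)p + 10(1−p) = −22p + 10.
Setting these equal: 6p − 12 = −22p + 10 ⇒ 28p = 22 ⇒ p = 11/14, and the value is (6)·(11/14) − 12 = -51/7.
For Player II: with q = P(L), equating a1's and a2's payoffs gives 6q − 12 = −22q + 10 ⇒ q = 11/14.

3/14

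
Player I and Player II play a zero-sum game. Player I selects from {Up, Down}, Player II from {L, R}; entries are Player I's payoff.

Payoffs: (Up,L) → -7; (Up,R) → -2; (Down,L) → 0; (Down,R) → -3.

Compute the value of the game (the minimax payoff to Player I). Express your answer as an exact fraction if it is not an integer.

-21/8

Row minima: Up → -7, Down → -3; maximin = -3.
Column maxima: L → 0, R → -2; minimax = -2.
-3 ≠ -2, so there is no saddle point; optimal play is mixed.
Let Player I play Up with probability p. Expected payoff against L: (-7)p + 0(1−p) = −7p; against R: (-2)p + (-3)(1−p) = p − 3.
Setting these equal: −7p = p − 3 ⇒ −8p = -3 ⇒ p = 3/8, and the value is (-7)·(3/8) = -21/8.
For Player II: with q = P(L), equating Up's and Down's payoffs gives −5q − 2 = 3q − 3 ⇒ q = 1/8.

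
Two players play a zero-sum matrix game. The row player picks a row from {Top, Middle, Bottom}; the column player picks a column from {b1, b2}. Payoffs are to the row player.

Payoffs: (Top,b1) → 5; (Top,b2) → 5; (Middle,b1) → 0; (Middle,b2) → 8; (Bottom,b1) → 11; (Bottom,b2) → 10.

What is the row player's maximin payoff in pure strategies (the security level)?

Row minima: Top → 5, Middle → 0, Bottom → 10.
The best of these is 10.

10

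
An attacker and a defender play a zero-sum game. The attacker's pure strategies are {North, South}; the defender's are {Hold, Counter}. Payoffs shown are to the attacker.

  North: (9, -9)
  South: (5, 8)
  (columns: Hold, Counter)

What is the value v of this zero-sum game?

Row minima: North → -9, South → 5; maximin = 5.
Column maxima: Hold → 9, Counter → 8; minimax = 8.
5 ≠ 8, so there is no saddle point; optimal play is mixed.
Let the attacker play North with probability p. Expected payoff against Hold: 9p + 5(1−p) = 4p + 5; against Counter: (-9)p + 8(1−p) = −17p + 8.
Setting these equal: 4p + 5 = −17p + 8 ⇒ 21p = 3 ⇒ p = 1/7, and the value is (4)·(1/7) + 5 = 39/7.
For the defender: with q = P(Hold), equating North's and South's payoffs gives 18q − 9 = −3q + 8 ⇒ q = 17/21.

39/7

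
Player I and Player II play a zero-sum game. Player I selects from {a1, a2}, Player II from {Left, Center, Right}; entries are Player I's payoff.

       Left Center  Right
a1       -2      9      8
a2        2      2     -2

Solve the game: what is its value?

6/7

Row minima: a1 → -2, a2 → -2; maximin = -2.
Column maxima: Left → 2, Center → 9, Right → 8; minimax = 2.
-2 ≠ 2, so there is no saddle point; optimal play is mixed.
Center is strictly dominated by Right (it gives Player I strictly more in every row), so Player II never plays it.
On the remaining 2×2 (a1, a2 vs Left, Right):
Let Player I play a1 with probability p. Expected payoff against Left: (-2)p + 2(1−p) = −4p + 2; against Right: 8p + (-2)(1−p) = 10p − 2.
Setting these equal: −4p + 2 = 10p − 2 ⇒ −14p = -4 ⇒ p = 2/7, and the value is (-4)·(2/7) + 2 = 6/7.
For Player II: with q = P(Left), equating a1's and a2's payoffs gives −10q + 8 = 4q − 2 ⇒ q = 5/7.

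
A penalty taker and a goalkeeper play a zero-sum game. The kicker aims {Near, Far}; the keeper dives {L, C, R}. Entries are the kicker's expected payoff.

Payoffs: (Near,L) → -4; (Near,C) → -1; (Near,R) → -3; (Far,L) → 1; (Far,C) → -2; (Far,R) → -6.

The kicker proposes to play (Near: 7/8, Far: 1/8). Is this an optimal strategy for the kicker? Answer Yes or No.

Against L this mix gives (7/8)·(-4) + (1/8)·1 = -27/8.
Against C this mix gives (7/8)·(-1) + (1/8)·(-2) = -9/8.
Against R this mix gives (7/8)·(-3) + (1/8)·(-6) = -27/8.
All of the keeper's active replies (L, R) yield -27/8, and no column does worse for the kicker. The mix makes the keeper indifferent and guarantees -27/8, so it is optimal.

Yes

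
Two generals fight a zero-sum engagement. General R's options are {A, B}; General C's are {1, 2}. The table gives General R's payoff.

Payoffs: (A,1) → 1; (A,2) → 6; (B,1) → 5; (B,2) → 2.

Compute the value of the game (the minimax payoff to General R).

7/2

Row minima: A → 1, B → 2; maximin = 2.
Column maxima: 1 → 5, 2 → 6; minimax = 5.
2 ≠ 5, so there is no saddle point; optimal play is mixed.
Let General R play A with probability p. Expected payoff against 1: 1p + 5(1−p) = −4p + 5; against 2: 6p + 2(1−p) = 4p + 2.
Setting these equal: −4p + 5 = 4p + 2 ⇒ −8p = -3 ⇒ p = 3/8, and the value is (-4)·(3/8) + 5 = 7/2.
For General C: with q = P(1), equating A's and B's payoffs gives −5q + 6 = 3q + 2 ⇒ q = 1/2.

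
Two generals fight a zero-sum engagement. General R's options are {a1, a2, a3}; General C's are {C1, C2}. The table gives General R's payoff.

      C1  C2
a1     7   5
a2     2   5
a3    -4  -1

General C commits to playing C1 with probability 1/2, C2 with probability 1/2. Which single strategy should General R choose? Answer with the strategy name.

a1

Expected payoff of a1: (1/2)·7 + (1/2)·5 = 6.
Expected payoff of a2: (1/2)·2 + (1/2)·5 = 7/2.
Expected payoff of a3: (1/2)·(-4) + (1/2)·(-1) = -5/2.
The largest is 6, so General R's best response is a1.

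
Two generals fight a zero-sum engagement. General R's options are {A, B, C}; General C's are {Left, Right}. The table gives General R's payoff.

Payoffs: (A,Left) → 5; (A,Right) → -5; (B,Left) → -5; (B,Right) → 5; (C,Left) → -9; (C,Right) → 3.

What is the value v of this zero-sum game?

0

Row minima: A → -5, B → -5, C → -9; maximin = -5.
Column maxima: Left → 5, Right → 5; minimax = 5.
-5 ≠ 5, so there is no saddle point; optimal play is mixed.
C is strictly dominated by B, so General R never plays it.
On the remaining 2×2 (A, B vs Left, Right):
Let General R play A with probability p. Expected payoff against Left: 5p + (-5)(1−p) = 10p − 5; against Right: (-5)p + 5(1−p) = −10p + 5.
Setting these equal: 10p − 5 = −10p + 5 ⇒ 20p = 10 ⇒ p = 1/2, and the value is (10)·(1/2) − 5 = 0.
For General C: with q = P(Left), equating A's and B's payoffs gives 10q − 5 = −10q + 5 ⇒ q = 1/2.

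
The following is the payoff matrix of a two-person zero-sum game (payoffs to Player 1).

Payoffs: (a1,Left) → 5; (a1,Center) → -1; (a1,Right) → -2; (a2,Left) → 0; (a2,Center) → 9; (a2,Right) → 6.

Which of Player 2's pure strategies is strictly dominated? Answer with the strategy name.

Center

Right holds Player 1's payoff strictly below Center in every row: -2 < -1, 6 < 9.
So Center is strictly dominated for Player 2.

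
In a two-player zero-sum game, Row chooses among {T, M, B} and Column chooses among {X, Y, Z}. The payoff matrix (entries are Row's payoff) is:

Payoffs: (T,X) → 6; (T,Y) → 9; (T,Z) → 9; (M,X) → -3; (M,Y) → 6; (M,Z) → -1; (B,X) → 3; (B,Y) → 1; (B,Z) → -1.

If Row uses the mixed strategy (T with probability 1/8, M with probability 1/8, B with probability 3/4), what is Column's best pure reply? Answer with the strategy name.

If Column plays X, Row's expected payoff is (1/8)·6 + (1/8)·(-3) + (3/4)·3 = 21/8.
If Column plays Y, Row's expected payoff is (1/8)·9 + (1/8)·6 + (3/4)·1 = 21/8.
If Column plays Z, Row's expected payoff is (1/8)·9 + (1/8)·(-1) + (3/4)·(-1) = 1/4.
Column minimizes Row's payoff; the smallest is 1/4, so the best response is Z.

Z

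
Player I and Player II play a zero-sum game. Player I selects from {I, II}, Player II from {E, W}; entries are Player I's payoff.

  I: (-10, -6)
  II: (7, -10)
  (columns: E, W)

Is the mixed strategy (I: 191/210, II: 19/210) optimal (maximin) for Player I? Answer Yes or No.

No

Against E this mix gives (191/210)·(-10) + (19/210)·7 = -1777/210.
Against W this mix gives (191/210)·(-6) + (19/210)·(-10) = -668/105.
Player II will play E, holding Player I to -1777/210. Shifting weight toward the row that does better against E would raise this floor (the equalizing mix achieves -142/21 against both E and W), so the proposed strategy is not optimal.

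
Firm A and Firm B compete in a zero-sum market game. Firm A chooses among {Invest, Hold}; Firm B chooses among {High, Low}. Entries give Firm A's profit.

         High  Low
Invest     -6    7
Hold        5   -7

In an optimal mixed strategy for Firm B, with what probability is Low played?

Row minima: Invest → -6, Hold → -7; maximin = -6.
Column maxima: High → 5, Low → 7; minimax = 5.
-6 ≠ 5, so there is no saddle point; optimal play is mixed.
Let Firm A play Invest with probability p. Expected payoff against High: (-6)p + 5(1−p) = −11p + 5; against Low: 7p + (-7)(1−p) = 14p − 7.
Setting these equal: −11p + 5 = 14p − 7 ⇒ −25p = -12 ⇒ p = 12/25, and the value is (-11)·(12/25) + 5 = -7/25.
For Firm B: with q = P(High), equating Invest's and Hold's payoffs gives −13q + 7 = 12q − 7 ⇒ q = 14/25.

11/25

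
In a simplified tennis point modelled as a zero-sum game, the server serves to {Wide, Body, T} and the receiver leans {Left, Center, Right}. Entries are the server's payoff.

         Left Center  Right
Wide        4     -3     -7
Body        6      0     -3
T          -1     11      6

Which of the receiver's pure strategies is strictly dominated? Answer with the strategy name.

Center

Right holds the server's payoff strictly below Center in every row: -7 < -3, -3 < 0, 6 < 11.
So Center is strictly dominated for the receiver.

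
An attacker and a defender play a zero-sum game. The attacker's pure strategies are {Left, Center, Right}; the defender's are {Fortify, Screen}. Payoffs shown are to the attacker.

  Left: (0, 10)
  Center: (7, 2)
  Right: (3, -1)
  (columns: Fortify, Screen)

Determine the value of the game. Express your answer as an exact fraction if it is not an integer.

Row minima: Left → 0, Center → 2, Right → -1; maximin = 2.
Column maxima: Fortify → 7, Screen → 10; minimax = 7.
2 ≠ 7, so there is no saddle point; optimal play is mixed.
Right is strictly dominated by Center, so the attacker never plays it.
On the remaining 2×2 (Left, Center vs Fortify, Screen):
Let the attacker play Left with probability p. Expected payoff against Fortify: 0p + 7(1−p) = −7p + 7; against Screen: 10p + 2(1−p) = 8p + 2.
Setting these equal: −7p + 7 = 8p + 2 ⇒ −15p = -5 ⇒ p = 1/3, and the value is (-7)·(1/3) + 7 = 14/3.
For the defender: with q = P(Fortify), equating Left's and Center's payoffs gives −10q + 10 = 5q + 2 ⇒ q = 8/15.

14/3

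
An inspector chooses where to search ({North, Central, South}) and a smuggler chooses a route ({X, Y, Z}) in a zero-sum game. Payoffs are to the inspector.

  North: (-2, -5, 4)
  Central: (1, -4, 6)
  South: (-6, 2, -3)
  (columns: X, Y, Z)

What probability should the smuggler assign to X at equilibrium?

6/13

Row minima: North → -5, Central → -4, South → -6; maximin = -4.
Column maxima: X → 1, Y → 2, Z → 6; minimax = 1.
-4 ≠ 1, so there is no saddle point; optimal play is mixed.
North is strictly dominated by Central, so the inspector never plays it.
Z is strictly dominated by X (it gives the inspector strictly more in every row), so the smuggler never plays it.
On the remaining 2×2 (Central, South vs X, Y):
Let the inspector play Central with probability p. Expected payoff against X: 1p + (-6)(1−p) = 7p − 6; against Y: (-4)p + 2(1−p) = −6p + 2.
Setting these equal: 7p − 6 = −6p + 2 ⇒ 13p = 8 ⇒ p = 8/13, and the value is (7)·(8/13) − 6 = -22/13.
For the smuggler: with q = P(X), equating Central's and South's payoffs gives 5q − 4 = −8q + 2 ⇒ q = 6/13.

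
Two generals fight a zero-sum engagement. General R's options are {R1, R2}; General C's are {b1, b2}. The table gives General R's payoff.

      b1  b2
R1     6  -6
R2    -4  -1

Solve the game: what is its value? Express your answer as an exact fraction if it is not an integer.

Row minima: R1 → -6, R2 → -4; maximin = -4.
Column maxima: b1 → 6, b2 → -1; minimax = -1.
-4 ≠ -1, so there is no saddle point; optimal play is mixed.
Let General R play R1 with probability p. Expected payoff against b1: 6p + (-4)(1−p) = 10p − 4; against b2: (-6)p + (-1)(1−p) = −5p − 1.
Setting these equal: 10p − 4 = −5p − 1 ⇒ 15p = 3 ⇒ p = 1/5, and the value is (10)·(1/5) − 4 = -2.
For General C: with q = P(b1), equating R1's and R2's payoffs gives 12q − 6 = −3q − 1 ⇒ q = 1/3.

-2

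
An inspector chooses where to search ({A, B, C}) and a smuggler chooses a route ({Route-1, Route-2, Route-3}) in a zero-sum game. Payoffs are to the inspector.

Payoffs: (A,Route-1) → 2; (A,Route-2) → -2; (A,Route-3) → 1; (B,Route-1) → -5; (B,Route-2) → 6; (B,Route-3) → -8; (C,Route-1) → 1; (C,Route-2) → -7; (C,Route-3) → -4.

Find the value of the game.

Row minima: A → -2, B → -8, C → -7; maximin = -2.
Column maxima: Route-1 → 2, Route-2 → 6, Route-3 → 1; minimax = 1.
-2 ≠ 1, so there is no saddle point; optimal play is mixed.
C is strictly dominated by A, so the inspector never plays it.
Route-1 is strictly dominated by Route-3 (it gives the inspector strictly more in every row), so the smuggler never plays it.
On the remaining 2×2 (A, B vs Route-2, Route-3):
Let the inspector play A with probability p. Expected payoff against Route-2: (-2)p + 6(1−p) = −8p + 6; against Route-3: 1p + (-8)(1−p) = 9p − 8.
Setting these equal: −8p + 6 = 9p − 8 ⇒ −17p = -14 ⇒ p = 14/17, and the value is (-8)·(14/17) + 6 = -10/17.
For the smuggler: with q = P(Route-2), equating A's and B's payoffs gives −3q + 1 = 14q − 8 ⇒ q = 9/17.

-10/17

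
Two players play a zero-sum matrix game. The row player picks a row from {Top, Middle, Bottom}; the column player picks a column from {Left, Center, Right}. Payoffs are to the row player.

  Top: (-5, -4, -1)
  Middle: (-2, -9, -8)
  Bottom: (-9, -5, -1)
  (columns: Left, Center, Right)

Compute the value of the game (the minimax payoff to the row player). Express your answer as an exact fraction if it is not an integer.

-37/8

Row minima: Top → -5, Middle → -9, Bottom → -9; maximin = -5.
Column maxima: Left → -2, Center → -4, Right → -1; minimax = -4.
-5 ≠ -4, so there is no saddle point; optimal play is mixed.
Right is strictly dominated by Center (it gives the row player strictly more in every row), so the column player never plays it.
With Right eliminated, Bottom is strictly dominated by Top (Top gives the row player strictly more in every remaining column), so the row player never plays it.
On the remaining 2×2 (Top, Middle vs Left, Center):
Let the row player play Top with probability p. Expected payoff against Left: (-5)p + (-2)(1−p) = −3p − 2; against Center: (-4)p + (-9)(1−p) = 5p − 9.
Setting these equal: −3p − 2 = 5p − 9 ⇒ −8p = -7 ⇒ p = 7/8, and the value is (-3)·(7/8) − 2 = -37/8.
For the column player: with q = P(Left), equating Top's and Middle's payoffs gives −q − 4 = 7q − 9 ⇒ q = 5/8.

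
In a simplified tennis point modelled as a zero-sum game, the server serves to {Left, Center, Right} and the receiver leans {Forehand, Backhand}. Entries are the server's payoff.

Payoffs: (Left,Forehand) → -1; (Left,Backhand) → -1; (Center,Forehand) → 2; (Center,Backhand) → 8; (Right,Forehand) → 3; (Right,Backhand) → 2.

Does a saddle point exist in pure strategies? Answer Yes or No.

No

Row minima: Left → -1, Center → 2, Right → 2; maximin = 2.
Column maxima: Forehand → 3, Backhand → 8; minimax = 3.
2 ≠ 3, so no pure-strategy equilibrium exists.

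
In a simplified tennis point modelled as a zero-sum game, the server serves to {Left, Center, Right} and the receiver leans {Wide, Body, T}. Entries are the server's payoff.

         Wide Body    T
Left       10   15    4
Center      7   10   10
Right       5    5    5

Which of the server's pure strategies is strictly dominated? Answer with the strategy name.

Center gives a strictly higher payoff than Right against every column: 7 > 5, 10 > 5, 10 > 5.
So Right is strictly dominated and the server never plays it.

Right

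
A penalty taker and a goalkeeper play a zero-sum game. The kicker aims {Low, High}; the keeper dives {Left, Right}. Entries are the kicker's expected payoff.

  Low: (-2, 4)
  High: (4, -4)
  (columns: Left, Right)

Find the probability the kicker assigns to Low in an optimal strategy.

4/7

Row minima: Low → -2, High → -4; maximin = -2.
Column maxima: Left → 4, Right → 4; minimax = 4.
-2 ≠ 4, so there is no saddle point; optimal play is mixed.
Let the kicker play Low with probability p. Expected payoff against Left: (-2)p + 4(1−p) = −6p + 4; against Right: 4p + (-4)(1−p) = 8p − 4.
Setting these equal: −6p + 4 = 8p − 4 ⇒ −14p = -8 ⇒ p = 4/7, and the value is (-6)·(4/7) + 4 = 4/7.
For the keeper: with q = P(Left), equating Low's and High's payoffs gives −6q + 4 = 8q − 4 ⇒ q = 4/7.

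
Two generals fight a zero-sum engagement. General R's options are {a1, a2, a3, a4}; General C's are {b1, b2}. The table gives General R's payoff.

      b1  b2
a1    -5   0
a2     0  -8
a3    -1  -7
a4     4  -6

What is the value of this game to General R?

-2

Row minima: a1 → -5, a2 → -8, a3 → -7, a4 → -6; maximin = -5.
Column maxima: b1 → 4, b2 → 0; minimax = 0.
-5 ≠ 0, so there is no saddle point; optimal play is mixed.
a2 is strictly dominated by a4, so General R never plays it.
a3 is strictly dominated by a4, so General R never plays it.
On the remaining 2×2 (a1, a4 vs b1, b2):
Let General R play a1 with probability p. Expected payoff against b1: (-5)p + 4(1−p) = −9p + 4; against b2: 0p + (-6)(1−p) = 6p − 6.
Setting these equal: −9p + 4 = 6p − 6 ⇒ −15p = -10 ⇒ p = 2/3, and the value is (-9)·(2/3) + 4 = -2.
For General C: with q = P(b1), equating a1's and a4's payoffs gives −5q = 10q − 6 ⇒ q = 2/5.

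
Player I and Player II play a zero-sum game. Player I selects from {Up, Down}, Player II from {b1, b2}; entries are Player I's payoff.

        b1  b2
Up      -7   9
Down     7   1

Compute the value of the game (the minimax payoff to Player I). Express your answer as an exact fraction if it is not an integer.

Row minima: Up → -7, Down → 1; maximin = 1.
Column maxima: b1 → 7, b2 → 9; minimax = 7.
1 ≠ 7, so there is no saddle point; optimal play is mixed.
Let Player I play Up with probability p. Expected payoff against b1: (-7)p + 7(1−p) = −14p + 7; against b2: 9p + 1(1−p) = 8p + 1.
Setting these equal: −14p + 7 = 8p + 1 ⇒ −22p = -6 ⇒ p = 3/11, and the value is (-14)·(3/11) + 7 = 35/11.
For Player II: with q = P(b1), equating Up's and Down's payoffs gives −16q + 9 = 6q + 1 ⇒ q = 4/11.

35/11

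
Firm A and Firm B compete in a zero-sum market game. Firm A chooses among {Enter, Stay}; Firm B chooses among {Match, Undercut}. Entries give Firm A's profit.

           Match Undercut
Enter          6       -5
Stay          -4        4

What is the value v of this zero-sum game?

Row minima: Enter → -5, Stay → -4; maximin = -4.
Column maxima: Match → 6, Undercut → 4; minimax = 4.
-4 ≠ 4, so there is no saddle point; optimal play is mixed.
Let Firm A play Enter with probability p. Expected payoff against Match: 6p + (-4)(1−p) = 10p − 4; against Undercut: (-5)p + 4(1−p) = −9p + 4.
Setting these equal: 10p − 4 = −9p + 4 ⇒ 19p = 8 ⇒ p = 8/19, and the value is (10)·(8/19) − 4 = 4/19.
For Firm B: with q = P(Match), equating Enter's and Stay's payoffs gives 11q − 5 = −8q + 4 ⇒ q = 9/19.

4/19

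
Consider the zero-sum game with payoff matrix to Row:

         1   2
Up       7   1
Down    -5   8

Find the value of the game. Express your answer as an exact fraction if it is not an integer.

61/19

Row minima: Up → 1, Down → -5; maximin = 1.
Column maxima: 1 → 7, 2 → 8; minimax = 7.
1 ≠ 7, so there is no saddle point; optimal play is mixed.
Let Row play Up with probability p. Expected payoff against 1: 7p + (-5)(1−p) = 12p − 5; against 2: 1p + 8(1−p) = −7p + 8.
Setting these equal: 12p − 5 = −7p + 8 ⇒ 19p = 13 ⇒ p = 13/19, and the value is (12)·(13/19) − 5 = 61/19.
For Column: with q = P(1), equating Up's and Down's payoffs gives 6q + 1 = −13q + 8 ⇒ q = 7/19.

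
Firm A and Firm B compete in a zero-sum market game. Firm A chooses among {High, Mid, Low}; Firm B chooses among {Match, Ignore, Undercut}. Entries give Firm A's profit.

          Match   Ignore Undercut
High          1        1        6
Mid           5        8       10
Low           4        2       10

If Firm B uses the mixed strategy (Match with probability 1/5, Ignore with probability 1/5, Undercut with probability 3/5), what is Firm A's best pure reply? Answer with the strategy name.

Expected payoff of High: (1/5)·1 + (1/5)·1 + (3/5)·6 = 4.
Expected payoff of Mid: (1/5)·5 + (1/5)·8 + (3/5)·10 = 43/5.
Expected payoff of Low: (1/5)·4 + (1/5)·2 + (3/5)·10 = 36/5.
The largest is 43/5, so Firm A's best response is Mid.

Mid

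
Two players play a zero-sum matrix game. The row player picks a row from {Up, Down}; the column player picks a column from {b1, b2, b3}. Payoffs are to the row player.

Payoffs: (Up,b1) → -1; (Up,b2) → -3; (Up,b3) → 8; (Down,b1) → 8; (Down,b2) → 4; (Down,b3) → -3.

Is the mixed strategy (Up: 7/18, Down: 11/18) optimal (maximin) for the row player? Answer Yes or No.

Yes

Against b1 this mix gives (7/18)·(-1) + (11/18)·8 = 9/2.
Against b2 this mix gives (7/18)·(-3) + (11/18)·4 = 23/18.
Against b3 this mix gives (7/18)·8 + (11/18)·(-3) = 23/18.
All of the column player's active replies (b2, b3) yield 23/18, and no column does worse for the row player. The mix makes the column player indifferent and guarantees 23/18, so it is optimal.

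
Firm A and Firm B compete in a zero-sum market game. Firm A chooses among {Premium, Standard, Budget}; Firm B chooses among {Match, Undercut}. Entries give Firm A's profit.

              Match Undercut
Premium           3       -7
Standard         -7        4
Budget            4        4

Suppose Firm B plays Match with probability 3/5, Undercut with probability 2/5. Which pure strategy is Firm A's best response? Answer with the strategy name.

Budget

Expected payoff of Premium: (3/5)·3 + (2/5)·(-7) = -1.
Expected payoff of Standard: (3/5)·(-7) + (2/5)·4 = -13/5.
Expected payoff of Budget: (3/5)·4 + (2/5)·4 = 4.
The largest is 4, so Firm A's best response is Budget.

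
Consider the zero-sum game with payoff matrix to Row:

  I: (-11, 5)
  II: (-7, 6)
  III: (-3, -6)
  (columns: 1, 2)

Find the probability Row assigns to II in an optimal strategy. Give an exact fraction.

Row minima: I → -11, II → -7, III → -6; maximin = -6.
Column maxima: 1 → -3, 2 → 6; minimax = -3.
-6 ≠ -3, so there is no saddle point; optimal play is mixed.
I is strictly dominated by II, so Row never plays it.
On the remaining 2×2 (II, III vs 1, 2):
Let Row play II with probability p. Expected payoff against 1: (-7)p + (-3)(1−p) = −4p − 3; against 2: 6p + (-6)(1−p) = 12p − 6.
Setting these equal: −4p − 3 = 12p − 6 ⇒ −16p = -3 ⇒ p = 3/16, and the value is (-4)·(3/16) − 3 = -15/4.
For Column: with q = P(1), equating II's and III's payoffs gives −13q + 6 = 3q − 6 ⇒ q = 3/4.

3/16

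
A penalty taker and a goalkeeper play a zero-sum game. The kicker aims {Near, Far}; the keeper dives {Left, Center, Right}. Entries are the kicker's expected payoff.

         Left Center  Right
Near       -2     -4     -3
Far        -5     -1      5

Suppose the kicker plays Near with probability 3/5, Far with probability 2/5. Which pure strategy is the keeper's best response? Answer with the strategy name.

Left

If the keeper plays Left, the kicker's expected payoff is (3/5)·(-2) + (2/5)·(-5) = -16/5.
If the keeper plays Center, the kicker's expected payoff is (3/5)·(-4) + (2/5)·(-1) = -14/5.
If the keeper plays Right, the kicker's expected payoff is (3/5)·(-3) + (2/5)·5 = 1/5.
The keeper minimizes the kicker's payoff; the smallest is -16/5, so the best response is Left.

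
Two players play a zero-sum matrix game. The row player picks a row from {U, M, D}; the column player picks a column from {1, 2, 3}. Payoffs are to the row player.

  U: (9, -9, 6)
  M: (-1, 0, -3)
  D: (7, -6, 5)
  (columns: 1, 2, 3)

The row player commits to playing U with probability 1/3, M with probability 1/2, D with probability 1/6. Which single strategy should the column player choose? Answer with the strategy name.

2

If the column player plays 1, the row player's expected payoff is (1/3)·9 + (1/2)·(-1) + (1/6)·7 = 11/3.
If the column player plays 2, the row player's expected payoff is (1/3)·(-9) + (1/2)·0 + (1/6)·(-6) = -4.
If the column player plays 3, the row player's expected payoff is (1/3)·6 + (1/2)·(-3) + (1/6)·5 = 4/3.
The column player minimizes the row player's payoff; the smallest is -4, so the best response is 2.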